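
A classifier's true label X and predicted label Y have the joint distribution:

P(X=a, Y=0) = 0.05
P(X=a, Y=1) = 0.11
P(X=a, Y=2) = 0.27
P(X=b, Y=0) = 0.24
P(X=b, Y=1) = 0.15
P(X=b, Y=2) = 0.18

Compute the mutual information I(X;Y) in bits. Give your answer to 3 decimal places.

0.101 bits

Marginals: p(X) = (0.4300, 0.5700), p(Y) = (0.2900, 0.2600, 0.4500).
I(X;Y) = Σ p(x,y)·log₂[p(x,y)/(p(x)p(y))].
  (a,0): 0.05·log₂(0.4010) = -0.0659
  (a,1): 0.11·log₂(0.9839) = -0.0026
  (a,2): 0.27·log₂(1.3953) = 0.1298
  (b,0): 0.24·log₂(1.4519) = 0.1291
  (b,1): 0.15·log₂(1.0121) = 0.0026
  (b,2): 0.18·log₂(0.7018) = -0.0920
Sum = 0.101 bits.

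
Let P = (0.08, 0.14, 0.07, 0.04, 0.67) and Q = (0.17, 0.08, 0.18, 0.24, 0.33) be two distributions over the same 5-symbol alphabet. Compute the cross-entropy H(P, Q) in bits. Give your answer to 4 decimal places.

H(P,Q) = −Σ p·log₂ q.
  −0.08·log₂(0.17) = 0.20451
  −0.14·log₂(0.08) = 0.51014
  −0.07·log₂(0.18) = 0.17318
  −0.04·log₂(0.24) = 0.08236
  −0.67·log₂(0.33) = 1.07164
H(P,Q) = 2.0418 bits.

2.0418 bits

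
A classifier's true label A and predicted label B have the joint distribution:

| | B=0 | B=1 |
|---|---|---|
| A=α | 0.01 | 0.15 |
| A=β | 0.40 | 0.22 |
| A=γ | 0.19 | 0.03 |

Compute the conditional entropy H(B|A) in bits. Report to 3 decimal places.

0.762 bits

Marginals: p(A) = (0.1600, 0.6200, 0.2200), p(B) = (0.6000, 0.4000).
H(B|A) = Σ p(A) · H(B|A=·).
  A=α: p=0.1600, H(B|A=α) = 0.3373
  A=β: p=0.6200, H(B|A=β) = 0.9383
  A=γ: p=0.2200, H(B|A=γ) = 0.5746
Weighted sum = 0.762 bits.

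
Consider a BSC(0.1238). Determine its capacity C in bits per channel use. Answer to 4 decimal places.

Binary symmetric channel: C = 1 − h₂(ε) where h₂ is the binary entropy function.
h₂(0.1238) = −0.1238·log₂0.1238 − 0.8762·log₂0.8762 = 0.5402.
C = 1 − 0.5402 = 0.4598 bits per channel use.

0.4598 bits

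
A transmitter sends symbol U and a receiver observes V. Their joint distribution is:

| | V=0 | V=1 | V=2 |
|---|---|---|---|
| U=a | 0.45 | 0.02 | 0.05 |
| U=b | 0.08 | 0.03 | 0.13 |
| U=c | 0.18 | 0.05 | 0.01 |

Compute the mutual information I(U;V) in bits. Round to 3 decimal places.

0.216 bits

Marginals: p(U) = (0.5200, 0.2400, 0.2400), p(V) = (0.7100, 0.1000, 0.1900).
I(U;V) = Σ p(x,y)·log₂[p(x,y)/(p(x)p(y))].
  (a,0): 0.45·log₂(1.2189) = 0.1285
  (a,1): 0.02·log₂(0.3846) = -0.0276
  (a,2): 0.05·log₂(0.5061) = -0.0491
  (b,0): 0.08·log₂(0.4695) = -0.0873
  (b,1): 0.03·log₂(1.2500) = 0.0097
  (b,2): 0.13·log₂(2.8509) = 0.1965
  (c,0): 0.18·log₂(1.0563) = 0.0142
  (c,1): 0.05·log₂(2.0833) = 0.0529
  (c,2): 0.01·log₂(0.2193) = -0.0219
Sum = 0.216 bits.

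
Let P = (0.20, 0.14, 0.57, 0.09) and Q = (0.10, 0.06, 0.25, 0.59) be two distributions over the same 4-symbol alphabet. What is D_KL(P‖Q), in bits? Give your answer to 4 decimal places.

D(P‖Q) = Σ p·log₂(p/q).
  0.20·log₂(0.20/0.10) = 0.20000
  0.14·log₂(0.14/0.06) = 0.17113
  0.57·log₂(0.57/0.25) = 0.67775
  0.09·log₂(0.09/0.59) = -0.24414
D(P‖Q) = 0.8047 bits.

0.8047 bits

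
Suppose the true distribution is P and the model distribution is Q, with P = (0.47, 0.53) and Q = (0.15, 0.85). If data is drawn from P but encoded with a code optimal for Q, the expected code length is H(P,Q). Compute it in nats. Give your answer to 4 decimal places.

H(P,Q) = −Σ p·ln q.
  −0.47·ln(0.15) = 0.89165
  −0.53·ln(0.85) = 0.08614
H(P,Q) = 0.9778 nats.

0.9778 nats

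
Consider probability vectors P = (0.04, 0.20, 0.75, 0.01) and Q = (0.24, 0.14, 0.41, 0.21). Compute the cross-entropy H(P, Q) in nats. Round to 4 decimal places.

H(P,Q) = −Σ p·ln q.
  −0.04·ln(0.24) = 0.05708
  −0.20·ln(0.14) = 0.39322
  −0.75·ln(0.41) = 0.66870
  −0.01·ln(0.21) = 0.01561
H(P,Q) = 1.1346 nats.

1.1346 nats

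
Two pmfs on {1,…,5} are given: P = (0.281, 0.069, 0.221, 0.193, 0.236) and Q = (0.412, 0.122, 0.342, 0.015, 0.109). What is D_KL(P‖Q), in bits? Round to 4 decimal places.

0.6232 bits

D(P‖Q) = Σ p·log₂(p/q).
  0.281·log₂(0.281/0.412) = -0.15513
  0.069·log₂(0.069/0.122) = -0.05673
  0.221·log₂(0.221/0.342) = -0.13922
  0.193·log₂(0.193/0.015) = 0.71131
  0.236·log₂(0.236/0.109) = 0.26301
D(P‖Q) = 0.6232 bits.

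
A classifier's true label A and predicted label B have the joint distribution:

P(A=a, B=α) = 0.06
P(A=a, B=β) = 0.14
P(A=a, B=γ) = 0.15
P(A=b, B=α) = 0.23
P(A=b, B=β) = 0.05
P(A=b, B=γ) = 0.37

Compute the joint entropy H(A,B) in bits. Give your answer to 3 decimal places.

H(A,B) = −Σ p(x,y)·log₂ p(x,y) over all 6 cells.
  cell (a,α): −0.06·log₂0.06 = 0.2435
  cell (a,β): −0.14·log₂0.14 = 0.3971
  cell (a,γ): −0.15·log₂0.15 = 0.4105
  cell (b,α): −0.23·log₂0.23 = 0.4877
  cell (b,β): −0.05·log₂0.05 = 0.2161
  cell (b,γ): −0.37·log₂0.37 = 0.5307
Sum = 2.286 bits.

2.286 bits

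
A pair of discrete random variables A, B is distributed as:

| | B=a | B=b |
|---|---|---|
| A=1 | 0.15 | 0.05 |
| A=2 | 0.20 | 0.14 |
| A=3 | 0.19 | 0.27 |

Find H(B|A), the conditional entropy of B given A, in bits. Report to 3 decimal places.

0.944 bits

Chain rule: H(B|A) = H(A,B) − H(A).
Marginals: p(A) = (0.2000, 0.3400, 0.4600), p(B) = (0.5400, 0.4600).
H(A,B) = 2.4534 bits; H(A) = 1.5089 bits.
H(B|A) = 2.4534 − 1.5089 = 0.944 bits.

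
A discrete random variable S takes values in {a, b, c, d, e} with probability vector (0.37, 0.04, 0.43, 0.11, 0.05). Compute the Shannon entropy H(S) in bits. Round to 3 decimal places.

H(S) = −Σ p·log₂ p.
  −(0.37)·log₂(0.37) = 0.5307
  −(0.04)·log₂(0.04) = 0.1858
  −(0.43)·log₂(0.43) = 0.5236
  −(0.11)·log₂(0.11) = 0.3503
  −(0.05)·log₂(0.05) = 0.2161
Sum: 0.5307 + 0.1858 + 0.5236 + 0.3503 + 0.2161 = 1.806 bits.

1.806 bits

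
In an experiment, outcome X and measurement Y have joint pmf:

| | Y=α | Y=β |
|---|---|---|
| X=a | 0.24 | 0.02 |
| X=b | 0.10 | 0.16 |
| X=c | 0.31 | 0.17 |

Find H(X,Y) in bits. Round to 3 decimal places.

2.321 bits

H(X,Y) = −Σ p(x,y)·log₂ p(x,y) over all 6 cells.
  cell (a,α): −0.24·log₂0.24 = 0.4941
  cell (a,β): −0.02·log₂0.02 = 0.1129
  cell (b,α): −0.10·log₂0.10 = 0.3322
  cell (b,β): −0.16·log₂0.16 = 0.4230
  cell (c,α): −0.31·log₂0.31 = 0.5238
  cell (c,β): −0.17·log₂0.17 = 0.4346
Sum = 2.321 bits.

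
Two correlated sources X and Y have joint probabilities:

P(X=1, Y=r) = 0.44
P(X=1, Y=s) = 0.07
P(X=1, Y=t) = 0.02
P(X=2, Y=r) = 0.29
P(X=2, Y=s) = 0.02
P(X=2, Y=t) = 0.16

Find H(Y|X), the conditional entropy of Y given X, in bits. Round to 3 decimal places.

0.959 bits

Chain rule: H(Y|X) = H(X,Y) − H(X).
Marginals: p(X) = (0.5300, 0.4700), p(Y) = (0.7300, 0.0900, 0.1800).
H(X,Y) = 1.9564 bits; H(X) = 0.9974 bits.
H(Y|X) = 1.9564 − 0.9974 = 0.959 bits.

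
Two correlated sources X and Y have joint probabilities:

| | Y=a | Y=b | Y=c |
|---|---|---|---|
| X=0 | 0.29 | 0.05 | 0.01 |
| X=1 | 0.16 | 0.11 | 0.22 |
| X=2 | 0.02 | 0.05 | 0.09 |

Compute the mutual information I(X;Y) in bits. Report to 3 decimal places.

0.272 bits

Marginals: p(X) = (0.3500, 0.4900, 0.1600), p(Y) = (0.4700, 0.2100, 0.3200).
I(X;Y) = Σ p(x,y)·log₂[p(x,y)/(p(x)p(y))].
  (0,a): 0.29·log₂(1.7629) = 0.2372
  (0,b): 0.05·log₂(0.6803) = -0.0278
  (0,c): 0.01·log₂(0.0893) = -0.0349
  (1,a): 0.16·log₂(0.6947) = -0.0841
  (1,b): 0.11·log₂(1.0690) = 0.0106
  (1,c): 0.22·log₂(1.4031) = 0.1075
  (2,a): 0.02·log₂(0.2660) = -0.0382
  (2,b): 0.05·log₂(1.4881) = 0.0287
  (2,c): 0.09·log₂(1.7578) = 0.0732
Sum = 0.272 bits.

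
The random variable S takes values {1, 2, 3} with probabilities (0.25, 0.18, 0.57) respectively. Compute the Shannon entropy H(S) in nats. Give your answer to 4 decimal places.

H(S) = −Σ p·ln p.
  −(0.25)·ln(0.25) = 0.34657
  −(0.18)·ln(0.18) = 0.30866
  −(0.57)·ln(0.57) = 0.32041
Sum: 0.34657 + 0.30866 + 0.32041 = 0.9756 nats.

0.9756 nats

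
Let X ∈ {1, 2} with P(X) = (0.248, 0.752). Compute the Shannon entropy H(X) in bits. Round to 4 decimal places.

0.8081 bits

H(X) = −Σ p·log₂ p.
  −(0.248)·log₂(0.248) = 0.49887
  −(0.752)·log₂(0.752) = 0.30922
Sum: 0.49887 + 0.30922 = 0.8081 bits.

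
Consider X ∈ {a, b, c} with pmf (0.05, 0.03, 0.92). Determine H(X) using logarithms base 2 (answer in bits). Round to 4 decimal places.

H(X) = −Σ p·log₂ p.
  −(0.05)·log₂(0.05) = 0.21610
  −(0.03)·log₂(0.03) = 0.15177
  −(0.92)·log₂(0.92) = 0.11067
Sum: 0.21610 + 0.15177 + 0.11067 = 0.4785 bits.

0.4785 bits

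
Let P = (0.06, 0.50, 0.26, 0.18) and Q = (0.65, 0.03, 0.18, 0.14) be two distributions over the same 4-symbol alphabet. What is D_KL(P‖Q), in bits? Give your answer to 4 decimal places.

2.0264 bits

D(P‖Q) = Σ p·log₂(p/q).
  0.06·log₂(0.06/0.65) = -0.20624
  0.50·log₂(0.50/0.03) = 2.02945
  0.26·log₂(0.26/0.18) = 0.13793
  0.18·log₂(0.18/0.14) = 0.06526
D(P‖Q) = 2.0264 bits.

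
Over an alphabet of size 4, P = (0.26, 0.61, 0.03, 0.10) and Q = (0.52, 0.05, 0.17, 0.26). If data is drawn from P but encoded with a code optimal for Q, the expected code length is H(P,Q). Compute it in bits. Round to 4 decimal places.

3.1527 bits

H(P,Q) = −Σ p·log₂ q.
  −0.26·log₂(0.52) = 0.24529
  −0.61·log₂(0.05) = 2.63638
  −0.03·log₂(0.17) = 0.07669
  −0.10·log₂(0.26) = 0.19434
H(P,Q) = 3.1527 bits.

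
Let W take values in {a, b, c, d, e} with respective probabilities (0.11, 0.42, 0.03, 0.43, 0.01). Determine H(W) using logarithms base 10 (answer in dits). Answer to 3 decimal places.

H(W) = −Σ p·log₁₀ p.
  −(0.11)·log₁₀(0.11) = 0.1054
  −(0.42)·log₁₀(0.42) = 0.1582
  −(0.03)·log₁₀(0.03) = 0.0457
  −(0.43)·log₁₀(0.43) = 0.1576
  −(0.01)·log₁₀(0.01) = 0.0200
Sum: 0.1054 + 0.1582 + 0.0457 + 0.1576 + 0.0200 = 0.487 dits.

0.487 dits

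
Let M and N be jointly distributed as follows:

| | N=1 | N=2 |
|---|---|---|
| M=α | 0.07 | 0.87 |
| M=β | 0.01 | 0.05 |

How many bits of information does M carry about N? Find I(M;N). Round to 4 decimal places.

0.0037 bits

Marginals: p(M) = (0.9400, 0.0600), p(N) = (0.0800, 0.9200).
I(M;N) = H(M) + H(N) − H(M,N).
H(M) = 0.3274, H(N) = 0.4022, H(M,N) = 0.7259.
I(M;N) = 0.3274 + 0.4022 − 0.7259 = 0.0037 bits.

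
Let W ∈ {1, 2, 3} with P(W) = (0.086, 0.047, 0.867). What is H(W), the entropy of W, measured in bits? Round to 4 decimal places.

0.6902 bits

H(W) = −Σ p·log₂ p.
  −(0.086)·log₂(0.086) = 0.30440
  −(0.047)·log₂(0.047) = 0.20733
  −(0.867)·log₂(0.867) = 0.17851
Sum: 0.30440 + 0.20733 + 0.17851 = 0.6902 bits.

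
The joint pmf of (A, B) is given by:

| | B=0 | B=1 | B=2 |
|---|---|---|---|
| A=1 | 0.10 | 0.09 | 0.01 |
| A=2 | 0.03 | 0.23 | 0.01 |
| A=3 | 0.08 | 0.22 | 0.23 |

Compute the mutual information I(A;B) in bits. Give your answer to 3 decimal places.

Marginals: p(A) = (0.2000, 0.2700, 0.5300), p(B) = (0.2100, 0.5400, 0.2500).
I(A;B) = H(A) + H(B) − H(A,B).
H(A) = 1.4599, H(B) = 1.4529, H(A,B) = 2.6769.
I(A;B) = 1.4599 + 1.4529 − 2.6769 = 0.236 bits.

0.236 bits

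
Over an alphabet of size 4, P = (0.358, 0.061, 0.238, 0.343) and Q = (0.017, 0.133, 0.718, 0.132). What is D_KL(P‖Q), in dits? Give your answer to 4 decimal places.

D(P‖Q) = Σ p·log₁₀(p/q).
  0.358·log₁₀(0.358/0.017) = 0.47379
  0.061·log₁₀(0.061/0.133) = -0.02065
  0.238·log₁₀(0.238/0.718) = -0.11413
  0.343·log₁₀(0.343/0.132) = 0.14225
D(P‖Q) = 0.4813 dits.

0.4813 dits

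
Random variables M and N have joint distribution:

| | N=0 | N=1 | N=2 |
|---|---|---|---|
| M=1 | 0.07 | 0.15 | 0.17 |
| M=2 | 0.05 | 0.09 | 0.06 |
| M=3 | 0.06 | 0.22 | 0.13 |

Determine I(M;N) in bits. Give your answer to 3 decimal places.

0.020 bits

Marginals: p(M) = (0.3900, 0.2000, 0.4100), p(N) = (0.1800, 0.4600, 0.3600).
I(M;N) = H(M) + H(N) − H(M,N).
H(M) = 1.5216, H(N) = 1.4913, H(M,N) = 2.9927.
I(M;N) = 1.5216 + 1.4913 − 2.9927 = 0.020 bits.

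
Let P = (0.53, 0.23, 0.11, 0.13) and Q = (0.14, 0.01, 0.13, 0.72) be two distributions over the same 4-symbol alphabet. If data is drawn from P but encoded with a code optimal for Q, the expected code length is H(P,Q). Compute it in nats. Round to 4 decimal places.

2.3684 nats

H(P,Q) = −Σ p·ln q.
  −0.53·ln(0.14) = 1.04204
  −0.23·ln(0.01) = 1.05919
  −0.11·ln(0.13) = 0.22442
  −0.13·ln(0.72) = 0.04271
H(P,Q) = 2.3684 nats.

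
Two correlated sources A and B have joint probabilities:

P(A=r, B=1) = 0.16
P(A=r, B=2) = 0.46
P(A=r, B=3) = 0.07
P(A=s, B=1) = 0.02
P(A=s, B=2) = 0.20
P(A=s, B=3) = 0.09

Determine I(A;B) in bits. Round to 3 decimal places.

Marginals: p(A) = (0.6900, 0.3100), p(B) = (0.1800, 0.6600, 0.1600).
I(A;B) = H(A) + H(B) − H(A,B).
H(A) = 0.8932, H(B) = 1.2640, H(A,B) = 2.0968.
I(A;B) = 0.8932 + 1.2640 − 2.0968 = 0.060 bits.

0.060 bits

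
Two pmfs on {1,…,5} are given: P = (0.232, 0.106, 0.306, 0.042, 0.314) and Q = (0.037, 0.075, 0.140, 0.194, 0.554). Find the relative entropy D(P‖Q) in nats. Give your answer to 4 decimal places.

D(P‖Q) = Σ p·ln(p/q).
  0.232·ln(0.232/0.037) = 0.42591
  0.106·ln(0.106/0.075) = 0.03667
  0.306·ln(0.306/0.140) = 0.23927
  0.042·ln(0.042/0.194) = -0.06427
  0.314·ln(0.314/0.554) = -0.17828
D(P‖Q) = 0.4593 nats.

0.4593 nats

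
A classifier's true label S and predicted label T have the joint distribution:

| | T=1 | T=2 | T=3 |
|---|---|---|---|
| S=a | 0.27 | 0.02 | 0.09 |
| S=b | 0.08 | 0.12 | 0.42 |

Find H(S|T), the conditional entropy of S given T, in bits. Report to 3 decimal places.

Chain rule: H(S|T) = H(S,T) − H(T).
Marginals: p(S) = (0.3800, 0.6200), p(T) = (0.3500, 0.1400, 0.5100).
H(S,T) = 2.1198 bits; H(T) = 1.4226 bits.
H(S|T) = 2.1198 − 1.4226 = 0.697 bits.

0.697 bits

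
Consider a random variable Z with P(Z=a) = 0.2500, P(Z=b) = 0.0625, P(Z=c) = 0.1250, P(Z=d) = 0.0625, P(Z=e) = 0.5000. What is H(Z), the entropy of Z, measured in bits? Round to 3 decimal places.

H(Z) = −Σ p·log₂ p.
  −(0.2500)·log₂(0.2500) = 0.5000
  −(0.0625)·log₂(0.0625) = 0.2500
  −(0.1250)·log₂(0.1250) = 0.3750
  −(0.0625)·log₂(0.0625) = 0.2500
  −(0.5000)·log₂(0.5000) = 0.5000
Sum: 0.5000 + 0.2500 + 0.3750 + 0.2500 + 0.5000 = 1.875 bits.

1.875 bits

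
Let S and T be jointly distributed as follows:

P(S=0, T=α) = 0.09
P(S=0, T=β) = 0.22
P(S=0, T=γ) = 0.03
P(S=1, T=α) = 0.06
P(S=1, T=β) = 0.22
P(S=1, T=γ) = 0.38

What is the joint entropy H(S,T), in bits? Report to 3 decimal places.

2.200 bits

H(S,T) = −Σ p(x,y)·log₂ p(x,y) over all 6 cells.
  cell (0,α): −0.09·log₂0.09 = 0.3127
  cell (0,β): −0.22·log₂0.22 = 0.4806
  cell (0,γ): −0.03·log₂0.03 = 0.1518
  cell (1,α): −0.06·log₂0.06 = 0.2435
  cell (1,β): −0.22·log₂0.22 = 0.4806
  cell (1,γ): −0.38·log₂0.38 = 0.5305
Sum = 2.200 bits.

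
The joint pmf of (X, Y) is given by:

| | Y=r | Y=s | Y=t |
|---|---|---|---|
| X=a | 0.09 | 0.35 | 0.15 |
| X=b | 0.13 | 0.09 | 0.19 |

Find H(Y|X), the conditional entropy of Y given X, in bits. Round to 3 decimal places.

Chain rule: H(Y|X) = H(X,Y) − H(X).
Marginals: p(X) = (0.5900, 0.4100), p(Y) = (0.2200, 0.4400, 0.3400).
H(X,Y) = 2.4038 bits; H(X) = 0.9765 bits.
H(Y|X) = 2.4038 − 0.9765 = 1.427 bits.

1.427 bits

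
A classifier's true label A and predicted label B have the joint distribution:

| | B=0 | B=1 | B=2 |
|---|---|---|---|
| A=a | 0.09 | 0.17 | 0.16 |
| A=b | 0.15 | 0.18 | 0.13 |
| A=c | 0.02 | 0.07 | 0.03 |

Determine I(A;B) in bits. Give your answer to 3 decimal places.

Marginals: p(A) = (0.4200, 0.4600, 0.1200), p(B) = (0.2600, 0.4200, 0.3200).
I(A;B) = Σ p(x,y)·log₂[p(x,y)/(p(x)p(y))].
  (a,0): 0.09·log₂(0.8242) = -0.0251
  (a,1): 0.17·log₂(0.9637) = -0.0091
  (a,2): 0.16·log₂(1.1905) = 0.0402
  (b,0): 0.15·log₂(1.2542) = 0.0490
  (b,1): 0.18·log₂(0.9317) = -0.0184
  (b,2): 0.13·log₂(0.8832) = -0.0233
  (c,0): 0.02·log₂(0.6410) = -0.0128
  (c,1): 0.07·log₂(1.3889) = 0.0332
  (c,2): 0.03·log₂(0.7812) = -0.0107
Sum = 0.023 bits.

0.023 bits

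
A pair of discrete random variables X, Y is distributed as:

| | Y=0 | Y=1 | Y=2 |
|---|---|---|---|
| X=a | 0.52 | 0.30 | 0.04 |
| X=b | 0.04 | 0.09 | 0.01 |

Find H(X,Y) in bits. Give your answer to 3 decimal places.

1.762 bits

H(X,Y) = −Σ p(x,y)·log₂ p(x,y) over all 6 cells.
  cell (a,0): −0.52·log₂0.52 = 0.4906
  cell (a,1): −0.30·log₂0.30 = 0.5211
  cell (a,2): −0.04·log₂0.04 = 0.1858
  cell (b,0): −0.04·log₂0.04 = 0.1858
  cell (b,1): −0.09·log₂0.09 = 0.3127
  cell (b,2): −0.01·log₂0.01 = 0.0664
Sum = 1.762 bits.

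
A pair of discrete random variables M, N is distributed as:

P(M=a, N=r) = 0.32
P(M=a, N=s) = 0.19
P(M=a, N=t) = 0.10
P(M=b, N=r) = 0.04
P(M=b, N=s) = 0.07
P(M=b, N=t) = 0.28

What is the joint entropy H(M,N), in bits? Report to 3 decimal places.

H(M,N) = −Σ p(x,y)·log₂ p(x,y) over all 6 cells.
  cell (a,r): −0.32·log₂0.32 = 0.5260
  cell (a,s): −0.19·log₂0.19 = 0.4552
  cell (a,t): −0.10·log₂0.10 = 0.3322
  cell (b,r): −0.04·log₂0.04 = 0.1858
  cell (b,s): −0.07·log₂0.07 = 0.2686
  cell (b,t): −0.28·log₂0.28 = 0.5142
Sum = 2.282 bits.

2.282 bits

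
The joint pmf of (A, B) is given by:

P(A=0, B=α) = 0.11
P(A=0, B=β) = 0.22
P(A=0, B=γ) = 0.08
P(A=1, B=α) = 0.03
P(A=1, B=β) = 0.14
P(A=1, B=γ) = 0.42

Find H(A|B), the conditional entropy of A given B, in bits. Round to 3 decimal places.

Marginals: p(A) = (0.4100, 0.5900), p(B) = (0.1400, 0.3600, 0.5000).
H(A|B) = Σ p(B) · H(A|B=·).
  B=α: p=0.1400, H(A|B=α) = 0.7496
  B=β: p=0.3600, H(A|B=β) = 0.9641
  B=γ: p=0.5000, H(A|B=γ) = 0.6343
Weighted sum = 0.769 bits.

0.769 bits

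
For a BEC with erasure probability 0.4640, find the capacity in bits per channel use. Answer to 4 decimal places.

0.5360 bits

Binary erasure channel: capacity C = 1 − ε.
C = 1 − 0.4640 = 0.5360 bits per channel use.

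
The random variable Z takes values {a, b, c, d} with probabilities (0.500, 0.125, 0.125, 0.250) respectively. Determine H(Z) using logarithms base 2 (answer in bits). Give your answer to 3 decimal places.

H(Z) = −Σ p·log₂ p.
  −(0.500)·log₂(0.500) = 0.5000
  −(0.125)·log₂(0.125) = 0.3750
  −(0.125)·log₂(0.125) = 0.3750
  −(0.250)·log₂(0.250) = 0.5000
Sum: 0.5000 + 0.3750 + 0.3750 + 0.5000 = 1.750 bits.

1.750 bits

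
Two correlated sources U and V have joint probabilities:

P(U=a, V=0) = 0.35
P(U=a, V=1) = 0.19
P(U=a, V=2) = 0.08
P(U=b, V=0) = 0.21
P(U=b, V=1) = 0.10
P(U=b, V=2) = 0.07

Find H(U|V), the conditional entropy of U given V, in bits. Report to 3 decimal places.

0.954 bits

Chain rule: H(U|V) = H(U,V) − H(V).
Marginals: p(U) = (0.6200, 0.3800), p(V) = (0.5600, 0.2900, 0.1500).
H(U,V) = 2.3504 bits; H(V) = 1.3969 bits.
H(U|V) = 2.3504 − 1.3969 = 0.954 bits.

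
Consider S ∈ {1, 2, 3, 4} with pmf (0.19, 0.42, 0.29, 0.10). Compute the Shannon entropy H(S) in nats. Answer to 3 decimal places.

H(S) = −Σ p·ln p.
  −(0.19)·ln(0.19) = 0.3155
  −(0.42)·ln(0.42) = 0.3644
  −(0.29)·ln(0.29) = 0.3590
  −(0.10)·ln(0.10) = 0.2303
Sum: 0.3155 + 0.3644 + 0.3590 + 0.2303 = 1.269 nats.

1.269 nats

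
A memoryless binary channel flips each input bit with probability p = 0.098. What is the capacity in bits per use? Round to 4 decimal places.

Binary symmetric channel: C = 1 − h₂(ε) where h₂ is the binary entropy function.
h₂(0.098) = −0.098·log₂0.098 − 0.902·log₂0.902 = 0.4626.
C = 1 − 0.4626 = 0.5374 bits per channel use.

0.5374 bits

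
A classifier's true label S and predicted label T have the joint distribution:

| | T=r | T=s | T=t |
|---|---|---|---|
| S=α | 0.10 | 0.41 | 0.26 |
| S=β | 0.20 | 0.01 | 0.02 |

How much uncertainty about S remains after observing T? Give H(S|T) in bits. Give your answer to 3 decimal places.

Chain rule: H(S|T) = H(S,T) − H(T).
Marginals: p(S) = (0.7700, 0.2300), p(T) = (0.3000, 0.4200, 0.2800).
H(S,T) = 2.0086 bits; H(T) = 1.5610 bits.
H(S|T) = 2.0086 − 1.5610 = 0.448 bits.

0.448 bits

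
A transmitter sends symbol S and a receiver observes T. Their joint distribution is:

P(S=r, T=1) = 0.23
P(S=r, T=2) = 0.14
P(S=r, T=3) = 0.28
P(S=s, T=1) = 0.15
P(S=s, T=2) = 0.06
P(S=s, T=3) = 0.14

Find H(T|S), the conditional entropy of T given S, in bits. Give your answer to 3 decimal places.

1.516 bits

Marginals: p(S) = (0.6500, 0.3500), p(T) = (0.3800, 0.2000, 0.4200).
H(T|S) = Σ p(S) · H(T|S=·).
  S=r: p=0.6500, H(T|S=r) = 1.5308
  S=s: p=0.3500, H(T|S=s) = 1.4888
Weighted sum = 1.516 bits.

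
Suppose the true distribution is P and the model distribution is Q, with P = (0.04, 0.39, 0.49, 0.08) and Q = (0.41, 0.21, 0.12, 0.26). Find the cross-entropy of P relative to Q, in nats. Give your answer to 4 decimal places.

1.7910 nats

H(P,Q) = −Σ p·ln q.
  −0.04·ln(0.41) = 0.03566
  −0.39·ln(0.21) = 0.60865
  −0.49·ln(0.12) = 1.03893
  −0.08·ln(0.26) = 0.10777
H(P,Q) = 1.7910 nats.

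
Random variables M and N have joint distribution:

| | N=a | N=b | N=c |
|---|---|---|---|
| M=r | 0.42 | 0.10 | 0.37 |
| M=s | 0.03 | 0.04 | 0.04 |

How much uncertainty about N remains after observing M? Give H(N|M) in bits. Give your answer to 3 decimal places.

1.412 bits

Chain rule: H(N|M) = H(M,N) − H(M).
Marginals: p(M) = (0.8900, 0.1100), p(N) = (0.4500, 0.1400, 0.4100).
H(M,N) = 1.9118 bits; H(M) = 0.4999 bits.
H(N|M) = 1.9118 − 0.4999 = 1.412 bits.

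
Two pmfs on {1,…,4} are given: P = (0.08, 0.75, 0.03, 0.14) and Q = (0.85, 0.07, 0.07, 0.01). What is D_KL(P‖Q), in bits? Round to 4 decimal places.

D(P‖Q) = Σ p·log₂(p/q).
  0.08·log₂(0.08/0.85) = -0.27275
  0.75·log₂(0.75/0.07) = 2.56610
  0.03·log₂(0.03/0.07) = -0.03667
  0.14·log₂(0.14/0.01) = 0.53303
D(P‖Q) = 2.7897 bits.

2.7897 bits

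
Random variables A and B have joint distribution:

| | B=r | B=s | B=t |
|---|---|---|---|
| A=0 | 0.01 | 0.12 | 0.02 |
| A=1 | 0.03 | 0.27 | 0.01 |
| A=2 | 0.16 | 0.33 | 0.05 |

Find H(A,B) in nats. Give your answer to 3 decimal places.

H(A,B) = −Σ p(x,y)·ln p(x,y) over all 9 cells.
  cell (0,r): −0.01·ln0.01 = 0.0461
  cell (0,s): −0.12·ln0.12 = 0.2544
  cell (0,t): −0.02·ln0.02 = 0.0782
  cell (1,r): −0.03·ln0.03 = 0.1052
  cell (1,s): −0.27·ln0.27 = 0.3535
  cell (1,t): −0.01·ln0.01 = 0.0461
  cell (2,r): −0.16·ln0.16 = 0.2932
  cell (2,s): −0.33·ln0.33 = 0.3659
  cell (2,t): −0.05·ln0.05 = 0.1498
Sum = 1.692 nats.

1.692 nats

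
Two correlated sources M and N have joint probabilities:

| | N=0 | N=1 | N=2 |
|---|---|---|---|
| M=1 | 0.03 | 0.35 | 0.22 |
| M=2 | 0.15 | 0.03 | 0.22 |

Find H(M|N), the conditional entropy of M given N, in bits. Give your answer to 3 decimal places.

Chain rule: H(M|N) = H(M,N) − H(N).
Marginals: p(M) = (0.6000, 0.4000), p(N) = (0.1800, 0.3800, 0.4400).
H(M,N) = 2.2053 bits; H(N) = 1.4969 bits.
H(M|N) = 2.2053 − 1.4969 = 0.708 bits.

0.708 bits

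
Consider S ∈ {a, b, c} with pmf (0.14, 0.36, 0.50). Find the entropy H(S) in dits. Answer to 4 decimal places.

H(S) = −Σ p·log₁₀ p.
  −(0.14)·log₁₀(0.14) = 0.11954
  −(0.36)·log₁₀(0.36) = 0.15973
  −(0.50)·log₁₀(0.50) = 0.15051
Sum: 0.11954 + 0.15973 + 0.15051 = 0.4298 dits.

0.4298 dits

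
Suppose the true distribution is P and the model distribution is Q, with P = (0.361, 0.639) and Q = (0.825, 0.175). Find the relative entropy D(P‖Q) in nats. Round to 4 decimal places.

0.5292 nats

D(P‖Q) = Σ p·ln(p/q).
  0.361·ln(0.361/0.825) = -0.29837
  0.639·ln(0.639/0.175) = 0.82758
D(P‖Q) = 0.5292 nats.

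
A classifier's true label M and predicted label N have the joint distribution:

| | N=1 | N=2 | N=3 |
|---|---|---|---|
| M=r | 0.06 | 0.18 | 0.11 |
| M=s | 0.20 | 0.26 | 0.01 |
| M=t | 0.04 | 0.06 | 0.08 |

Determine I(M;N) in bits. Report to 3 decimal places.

0.177 bits

Marginals: p(M) = (0.3500, 0.4700, 0.1800), p(N) = (0.3000, 0.5000, 0.2000).
I(M;N) = Σ p(x,y)·log₂[p(x,y)/(p(x)p(y))].
  (r,1): 0.06·log₂(0.5714) = -0.0484
  (r,2): 0.18·log₂(1.0286) = 0.0073
  (r,3): 0.11·log₂(1.5714) = 0.0717
  (s,1): 0.20·log₂(1.4184) = 0.1009
  (s,2): 0.26·log₂(1.1064) = 0.0379
  (s,3): 0.01·log₂(0.1064) = -0.0323
  (t,1): 0.04·log₂(0.7407) = -0.0173
  (t,2): 0.06·log₂(0.6667) = -0.0351
  (t,3): 0.08·log₂(2.2222) = 0.0922
Sum = 0.177 bits.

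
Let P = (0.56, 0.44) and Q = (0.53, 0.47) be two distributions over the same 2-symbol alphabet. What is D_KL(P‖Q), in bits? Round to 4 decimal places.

D(P‖Q) = Σ p·log₂(p/q).
  0.56·log₂(0.56/0.53) = 0.04448
  0.44·log₂(0.44/0.47) = -0.04187
D(P‖Q) = 0.0026 bits.

0.0026 bits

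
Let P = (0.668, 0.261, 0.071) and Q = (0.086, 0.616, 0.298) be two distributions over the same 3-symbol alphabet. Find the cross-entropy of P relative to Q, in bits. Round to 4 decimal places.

H(P,Q) = −Σ p·log₂ q.
  −0.668·log₂(0.086) = 2.36440
  −0.261·log₂(0.616) = 0.18244
  −0.071·log₂(0.298) = 0.12401
H(P,Q) = 2.6708 bits.

2.6708 bits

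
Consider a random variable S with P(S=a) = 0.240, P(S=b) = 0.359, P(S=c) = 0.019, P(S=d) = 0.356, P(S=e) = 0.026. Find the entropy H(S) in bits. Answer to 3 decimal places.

H(S) = −Σ p·log₂ p.
  −(0.240)·log₂(0.240) = 0.4941
  −(0.359)·log₂(0.359) = 0.5306
  −(0.019)·log₂(0.019) = 0.1086
  −(0.356)·log₂(0.356) = 0.5305
  −(0.026)·log₂(0.026) = 0.1369
Sum: 0.4941 + 0.5306 + 0.1086 + 0.5305 + 0.1369 = 1.801 bits.

1.801 bits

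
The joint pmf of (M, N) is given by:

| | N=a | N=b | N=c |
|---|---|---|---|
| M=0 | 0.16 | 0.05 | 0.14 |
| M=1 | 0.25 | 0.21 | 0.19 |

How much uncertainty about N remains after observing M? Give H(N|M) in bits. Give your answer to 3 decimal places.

1.530 bits

Chain rule: H(N|M) = H(M,N) − H(M).
Marginals: p(M) = (0.3500, 0.6500), p(N) = (0.4100, 0.2600, 0.3300).
H(M,N) = 2.4643 bits; H(M) = 0.9341 bits.
H(N|M) = 2.4643 − 0.9341 = 1.530 bits.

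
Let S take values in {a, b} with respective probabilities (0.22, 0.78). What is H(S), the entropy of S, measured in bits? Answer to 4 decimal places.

0.7602 bits

H(S) = −Σ p·log₂ p.
  −(0.22)·log₂(0.22) = 0.48057
  −(0.78)·log₂(0.78) = 0.27959
Sum: 0.48057 + 0.27959 = 0.7602 bits.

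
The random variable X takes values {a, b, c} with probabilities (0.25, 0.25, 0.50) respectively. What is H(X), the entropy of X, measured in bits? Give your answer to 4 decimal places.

H(X) = −Σ p·log₂ p.
  −(0.25)·log₂(0.25) = 0.50000
  −(0.25)·log₂(0.25) = 0.50000
  −(0.50)·log₂(0.50) = 0.50000
Sum: 0.50000 + 0.50000 + 0.50000 = 1.5000 bits.

1.5000 bits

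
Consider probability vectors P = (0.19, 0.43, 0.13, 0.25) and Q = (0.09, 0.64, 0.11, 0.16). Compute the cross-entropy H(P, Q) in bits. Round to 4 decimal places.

2.0118 bits

H(P,Q) = −Σ p·log₂ q.
  −0.19·log₂(0.09) = 0.66005
  −0.43·log₂(0.64) = 0.27686
  −0.13·log₂(0.11) = 0.41398
  −0.25·log₂(0.16) = 0.66096
H(P,Q) = 2.0118 bits.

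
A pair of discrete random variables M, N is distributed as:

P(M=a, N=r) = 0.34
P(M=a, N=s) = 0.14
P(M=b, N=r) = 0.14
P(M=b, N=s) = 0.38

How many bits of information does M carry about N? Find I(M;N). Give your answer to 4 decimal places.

Marginals: p(M) = (0.4800, 0.5200), p(N) = (0.4800, 0.5200).
I(M;N) = Σ p(x,y)·log₂[p(x,y)/(p(x)p(y))].
  (a,r): 0.34·log₂(1.4757) = 0.19087
  (a,s): 0.14·log₂(0.5609) = -0.11679
  (b,r): 0.14·log₂(0.5609) = -0.11679
  (b,s): 0.38·log₂(1.4053) = 0.18654
Sum = 0.1438 bits.

0.1438 bits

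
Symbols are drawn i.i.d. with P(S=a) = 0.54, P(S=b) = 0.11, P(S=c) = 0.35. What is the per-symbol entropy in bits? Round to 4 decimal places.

H(S) = −Σ p·log₂ p.
  −(0.54)·log₂(0.54) = 0.48004
  −(0.11)·log₂(0.11) = 0.35029
  −(0.35)·log₂(0.35) = 0.53010
Sum: 0.48004 + 0.35029 + 0.53010 = 1.3604 bits.

1.3604 bits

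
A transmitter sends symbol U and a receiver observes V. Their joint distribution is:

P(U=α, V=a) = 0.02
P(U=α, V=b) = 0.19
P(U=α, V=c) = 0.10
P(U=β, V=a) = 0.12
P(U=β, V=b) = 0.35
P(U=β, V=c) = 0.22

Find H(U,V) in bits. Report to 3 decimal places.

2.278 bits

H(U,V) = −Σ p(x,y)·log₂ p(x,y) over all 6 cells.
  cell (α,a): −0.02·log₂0.02 = 0.1129
  cell (α,b): −0.19·log₂0.19 = 0.4552
  cell (α,c): −0.10·log₂0.10 = 0.3322
  cell (β,a): −0.12·log₂0.12 = 0.3671
  cell (β,b): −0.35·log₂0.35 = 0.5301
  cell (β,c): −0.22·log₂0.22 = 0.4806
Sum = 2.278 bits.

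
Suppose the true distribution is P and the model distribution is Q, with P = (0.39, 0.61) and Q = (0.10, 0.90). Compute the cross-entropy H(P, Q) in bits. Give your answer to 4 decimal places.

H(P,Q) = −Σ p·log₂ q.
  −0.39·log₂(0.10) = 1.29555
  −0.61·log₂(0.90) = 0.09272
H(P,Q) = 1.3883 bits.

1.3883 bits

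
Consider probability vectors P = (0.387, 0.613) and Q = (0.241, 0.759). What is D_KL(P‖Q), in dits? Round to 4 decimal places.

D(P‖Q) = Σ p·log₁₀(p/q).
  0.387·log₁₀(0.387/0.241) = 0.07960
  0.613·log₁₀(0.613/0.759) = -0.05687
D(P‖Q) = 0.0227 dits.

0.0227 dits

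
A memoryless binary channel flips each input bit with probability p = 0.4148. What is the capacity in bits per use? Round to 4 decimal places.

Binary symmetric channel: C = 1 − h₂(ε) where h₂ is the binary entropy function.
h₂(0.4148) = −0.4148·log₂0.4148 − 0.5852·log₂0.5852 = 0.9790.
C = 1 − 0.9790 = 0.0210 bits per channel use.

0.0210 bits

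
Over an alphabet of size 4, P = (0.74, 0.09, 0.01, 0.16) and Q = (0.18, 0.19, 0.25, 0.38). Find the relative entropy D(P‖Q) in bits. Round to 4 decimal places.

1.1661 bits

D(P‖Q) = Σ p·log₂(p/q).
  0.74·log₂(0.74/0.18) = 1.50925
  0.09·log₂(0.09/0.19) = -0.09702
  0.01·log₂(0.01/0.25) = -0.04644
  0.16·log₂(0.16/0.38) = -0.19967
D(P‖Q) = 1.1661 bits.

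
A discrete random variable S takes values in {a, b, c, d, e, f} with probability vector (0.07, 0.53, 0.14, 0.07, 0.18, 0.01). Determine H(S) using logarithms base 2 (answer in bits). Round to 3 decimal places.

1.931 bits

H(S) = −Σ p·log₂ p.
  −(0.07)·log₂(0.07) = 0.2686
  −(0.53)·log₂(0.53) = 0.4854
  −(0.14)·log₂(0.14) = 0.3971
  −(0.07)·log₂(0.07) = 0.2686
  −(0.18)·log₂(0.18) = 0.4453
  −(0.01)·log₂(0.01) = 0.0664
Sum: 0.2686 + 0.4854 + 0.3971 + 0.2686 + 0.4453 + 0.0664 = 1.931 bits.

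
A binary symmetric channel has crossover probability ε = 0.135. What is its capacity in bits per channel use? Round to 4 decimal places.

Binary symmetric channel: C = 1 − h₂(ε) where h₂ is the binary entropy function.
h₂(0.135) = −0.135·log₂0.135 − 0.865·log₂0.865 = 0.5710.
C = 1 − 0.5710 = 0.4290 bits per channel use.

0.4290 bits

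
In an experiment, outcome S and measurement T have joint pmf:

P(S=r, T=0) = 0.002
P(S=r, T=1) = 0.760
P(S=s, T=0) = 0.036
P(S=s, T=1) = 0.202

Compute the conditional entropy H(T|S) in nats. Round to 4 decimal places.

0.1150 nats

Marginals: p(S) = (0.7620, 0.2380), p(T) = (0.0380, 0.9620).
H(T|S) = Σ p(S) · H(T|S=·).
  S=r: p=0.7620, H(T|S=r) = 0.0182
  S=s: p=0.2380, H(T|S=s) = 0.4249
Weighted sum = 0.1150 nats.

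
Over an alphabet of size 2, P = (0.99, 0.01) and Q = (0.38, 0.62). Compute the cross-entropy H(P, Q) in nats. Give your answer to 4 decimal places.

0.9627 nats

H(P,Q) = −Σ p·ln q.
  −0.99·ln(0.38) = 0.95791
  −0.01·ln(0.62) = 0.00478
H(P,Q) = 0.9627 nats.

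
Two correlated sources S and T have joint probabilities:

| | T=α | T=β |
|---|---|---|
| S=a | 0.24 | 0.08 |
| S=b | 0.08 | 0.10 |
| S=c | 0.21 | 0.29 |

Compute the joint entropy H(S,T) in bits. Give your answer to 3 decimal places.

H(S,T) = −Σ p(x,y)·log₂ p(x,y) over all 6 cells.
  cell (a,α): −0.24·log₂0.24 = 0.4941
  cell (a,β): −0.08·log₂0.08 = 0.2915
  cell (b,α): −0.08·log₂0.08 = 0.2915
  cell (b,β): −0.10·log₂0.10 = 0.3322
  cell (c,α): −0.21·log₂0.21 = 0.4728
  cell (c,β): −0.29·log₂0.29 = 0.5179
Sum = 2.400 bits.

2.400 bits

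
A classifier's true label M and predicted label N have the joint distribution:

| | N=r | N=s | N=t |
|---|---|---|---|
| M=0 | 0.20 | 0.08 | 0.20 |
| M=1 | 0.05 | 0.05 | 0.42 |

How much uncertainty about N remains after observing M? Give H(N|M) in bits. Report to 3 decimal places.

Marginals: p(M) = (0.4800, 0.5200), p(N) = (0.2500, 0.1300, 0.6200).
H(N|M) = Σ p(M) · H(N|M=·).
  M=0: p=0.4800, H(N|M=0) = 1.4834
  M=1: p=0.5200, H(N|M=1) = 0.8986
Weighted sum = 1.179 bits.

1.179 bits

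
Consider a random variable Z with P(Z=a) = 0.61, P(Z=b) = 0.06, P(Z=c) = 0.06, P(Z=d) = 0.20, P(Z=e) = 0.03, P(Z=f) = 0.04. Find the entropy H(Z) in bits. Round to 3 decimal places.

H(Z) = −Σ p·log₂ p.
  −(0.61)·log₂(0.61) = 0.4350
  −(0.06)·log₂(0.06) = 0.2435
  −(0.06)·log₂(0.06) = 0.2435
  −(0.20)·log₂(0.20) = 0.4644
  −(0.03)·log₂(0.03) = 0.1518
  −(0.04)·log₂(0.04) = 0.1858
Sum: 0.4350 + 0.2435 + 0.2435 + 0.4644 + 0.1518 + 0.1858 = 1.724 bits.

1.724 bits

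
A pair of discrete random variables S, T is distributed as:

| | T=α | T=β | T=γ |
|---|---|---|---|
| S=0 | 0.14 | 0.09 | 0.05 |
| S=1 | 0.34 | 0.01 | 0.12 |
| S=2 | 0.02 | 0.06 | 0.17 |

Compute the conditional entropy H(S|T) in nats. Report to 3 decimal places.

Chain rule: H(S|T) = H(S,T) − H(T).
Marginals: p(S) = (0.2800, 0.4700, 0.2500), p(T) = (0.5000, 0.1600, 0.3400).
H(S,T) = 1.8573 nats; H(T) = 1.0066 nats.
H(S|T) = 1.8573 − 1.0066 = 0.851 nats.

0.851 nats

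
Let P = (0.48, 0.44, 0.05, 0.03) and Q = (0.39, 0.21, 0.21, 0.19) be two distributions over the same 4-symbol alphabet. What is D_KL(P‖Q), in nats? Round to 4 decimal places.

0.2980 nats

D(P‖Q) = Σ p·ln(p/q).
  0.48·ln(0.48/0.39) = 0.09967
  0.44·ln(0.44/0.21) = 0.32545
  0.05·ln(0.05/0.21) = -0.07175
  0.03·ln(0.03/0.19) = -0.05537
D(P‖Q) = 0.2980 nats.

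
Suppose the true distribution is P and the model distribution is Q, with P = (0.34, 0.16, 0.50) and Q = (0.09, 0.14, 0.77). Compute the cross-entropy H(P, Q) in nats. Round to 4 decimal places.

1.2640 nats

H(P,Q) = −Σ p·ln q.
  −0.34·ln(0.09) = 0.81870
  −0.16·ln(0.14) = 0.31458
  −0.50·ln(0.77) = 0.13068
H(P,Q) = 1.2640 nats.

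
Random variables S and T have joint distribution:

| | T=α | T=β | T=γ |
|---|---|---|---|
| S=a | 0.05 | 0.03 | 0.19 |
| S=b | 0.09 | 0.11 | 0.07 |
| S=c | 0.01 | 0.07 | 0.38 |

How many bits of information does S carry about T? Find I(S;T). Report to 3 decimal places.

0.211 bits

Marginals: p(S) = (0.2700, 0.2700, 0.4600), p(T) = (0.1500, 0.2100, 0.6400).
I(S;T) = Σ p(x,y)·log₂[p(x,y)/(p(x)p(y))].
  (a,α): 0.05·log₂(1.2346) = 0.0152
  (a,β): 0.03·log₂(0.5291) = -0.0276
  (a,γ): 0.19·log₂(1.0995) = 0.0260
  (b,α): 0.09·log₂(2.2222) = 0.1037
  (b,β): 0.11·log₂(1.9400) = 0.1052
  (b,γ): 0.07·log₂(0.4051) = -0.0913
  (c,α): 0.01·log₂(0.1449) = -0.0279
  (c,β): 0.07·log₂(0.7246) = -0.0325
  (c,γ): 0.38·log₂(1.2908) = 0.1399
Sum = 0.211 bits.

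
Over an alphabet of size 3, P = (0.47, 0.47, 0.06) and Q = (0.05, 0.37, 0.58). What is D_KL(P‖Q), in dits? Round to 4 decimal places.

D(P‖Q) = Σ p·log₁₀(p/q).
  0.47·log₁₀(0.47/0.05) = 0.45737
  0.47·log₁₀(0.47/0.37) = 0.04883
  0.06·log₁₀(0.06/0.58) = -0.05912
D(P‖Q) = 0.4471 dits.

0.4471 dits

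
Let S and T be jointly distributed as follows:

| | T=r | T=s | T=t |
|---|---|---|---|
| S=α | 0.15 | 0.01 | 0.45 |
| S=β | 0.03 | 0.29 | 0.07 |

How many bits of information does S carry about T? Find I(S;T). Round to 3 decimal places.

Marginals: p(S) = (0.6100, 0.3900), p(T) = (0.1800, 0.3000, 0.5200).
I(S;T) = H(S) + H(T) − H(S,T).
H(S) = 0.9648, H(T) = 1.4570, H(S,T) = 1.9336.
I(S;T) = 0.9648 + 1.4570 − 1.9336 = 0.488 bits.

0.488 bits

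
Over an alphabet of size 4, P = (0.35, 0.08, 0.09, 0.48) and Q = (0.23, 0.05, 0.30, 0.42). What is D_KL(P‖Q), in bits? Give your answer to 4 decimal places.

0.2024 bits

D(P‖Q) = Σ p·log₂(p/q).
  0.35·log₂(0.35/0.23) = 0.21200
  0.08·log₂(0.08/0.05) = 0.05425
  0.09·log₂(0.09/0.30) = -0.15633
  0.48·log₂(0.48/0.42) = 0.09247
D(P‖Q) = 0.2024 bits.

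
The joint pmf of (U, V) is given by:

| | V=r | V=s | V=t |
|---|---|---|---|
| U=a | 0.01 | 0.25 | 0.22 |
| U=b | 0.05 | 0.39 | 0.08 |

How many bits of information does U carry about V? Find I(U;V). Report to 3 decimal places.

Marginals: p(U) = (0.4800, 0.5200), p(V) = (0.0600, 0.6400, 0.3000).
I(U;V) = Σ p(x,y)·log₂[p(x,y)/(p(x)p(y))].
  (a,r): 0.01·log₂(0.3472) = -0.0153
  (a,s): 0.25·log₂(0.8138) = -0.0743
  (a,t): 0.22·log₂(1.5278) = 0.1345
  (b,r): 0.05·log₂(1.6026) = 0.0340
  (b,s): 0.39·log₂(1.1719) = 0.0892
  (b,t): 0.08·log₂(0.5128) = -0.0771
Sum = 0.091 bits.

0.091 bits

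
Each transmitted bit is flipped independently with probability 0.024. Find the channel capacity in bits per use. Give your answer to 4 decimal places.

0.8367 bits

Binary symmetric channel: C = 1 − h₂(ε) where h₂ is the binary entropy function.
h₂(0.024) = −0.024·log₂0.024 − 0.976·log₂0.976 = 0.1633.
C = 1 − 0.1633 = 0.8367 bits per channel use.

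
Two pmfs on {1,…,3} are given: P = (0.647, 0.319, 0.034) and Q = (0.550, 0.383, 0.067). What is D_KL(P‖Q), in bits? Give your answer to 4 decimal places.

D(P‖Q) = Σ p·log₂(p/q).
  0.647·log₂(0.647/0.550) = 0.15161
  0.319·log₂(0.319/0.383) = -0.08415
  0.034·log₂(0.034/0.067) = -0.03327
D(P‖Q) = 0.0342 bits.

0.0342 bits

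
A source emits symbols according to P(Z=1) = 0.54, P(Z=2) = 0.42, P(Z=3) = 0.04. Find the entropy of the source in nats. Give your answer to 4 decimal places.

0.8258 nats

H(Z) = −Σ p·ln p.
  −(0.54)·ln(0.54) = 0.33274
  −(0.42)·ln(0.42) = 0.36435
  −(0.04)·ln(0.04) = 0.12876
Sum: 0.33274 + 0.36435 + 0.12876 = 0.8258 nats.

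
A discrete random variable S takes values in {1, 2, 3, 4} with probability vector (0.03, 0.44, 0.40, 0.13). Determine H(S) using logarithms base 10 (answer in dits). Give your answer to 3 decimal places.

0.477 dits

H(S) = −Σ p·log₁₀ p.
  −(0.03)·log₁₀(0.03) = 0.0457
  −(0.44)·log₁₀(0.44) = 0.1569
  −(0.40)·log₁₀(0.40) = 0.1592
  −(0.13)·log₁₀(0.13) = 0.1152
Sum: 0.0457 + 0.1569 + 0.1592 + 0.1152 = 0.477 dits.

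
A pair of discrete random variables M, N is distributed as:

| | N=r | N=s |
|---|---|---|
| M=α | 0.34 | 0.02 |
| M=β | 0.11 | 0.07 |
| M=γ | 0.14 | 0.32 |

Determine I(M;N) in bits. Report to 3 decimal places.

Marginals: p(M) = (0.3600, 0.1800, 0.4600), p(N) = (0.5900, 0.4100).
I(M;N) = H(M) + H(N) − H(M,N).
H(M) = 1.4913, H(N) = 0.9765, H(M,N) = 2.1840.
I(M;N) = 1.4913 + 0.9765 − 2.1840 = 0.284 bits.

0.284 bits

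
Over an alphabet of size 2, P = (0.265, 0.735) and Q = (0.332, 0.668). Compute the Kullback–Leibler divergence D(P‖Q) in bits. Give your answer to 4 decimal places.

D(P‖Q) = Σ p·log₂(p/q).
  0.265·log₂(0.265/0.332) = -0.08618
  0.735·log₂(0.735/0.668) = 0.10135
D(P‖Q) = 0.0152 bits.

0.0152 bits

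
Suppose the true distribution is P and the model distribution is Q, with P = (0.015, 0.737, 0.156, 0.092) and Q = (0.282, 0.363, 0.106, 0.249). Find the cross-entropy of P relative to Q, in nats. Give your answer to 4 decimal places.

1.2438 nats

H(P,Q) = −Σ p·ln q.
  −0.015·ln(0.282) = 0.01899
  −0.737·ln(0.363) = 0.74684
  −0.156·ln(0.106) = 0.35011
  −0.092·ln(0.249) = 0.12791
H(P,Q) = 1.2438 nats.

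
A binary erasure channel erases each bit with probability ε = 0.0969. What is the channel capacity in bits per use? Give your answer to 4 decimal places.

Binary erasure channel: capacity C = 1 − ε.
C = 1 − 0.0969 = 0.9031 bits per channel use.

0.9031 bits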